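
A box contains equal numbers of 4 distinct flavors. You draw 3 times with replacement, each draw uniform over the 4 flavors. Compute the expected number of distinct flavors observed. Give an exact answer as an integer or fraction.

Let Xⱼ=1 if type j appears at least once. P(Xⱼ=1) = 1 − ((4−1)/4)^3 = 37/64.
E[#distinct] = 4·37/64 = 37/16.

37/16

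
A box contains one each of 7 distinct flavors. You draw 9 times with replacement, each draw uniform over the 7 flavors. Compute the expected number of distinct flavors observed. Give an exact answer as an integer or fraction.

30275911/5764801

Let Xⱼ=1 if type j appears at least once. P(Xⱼ=1) = 1 − ((7−1)/7)^9 = 30275911/40353607.
E[#distinct] = 7·30275911/40353607 = 30275911/5764801.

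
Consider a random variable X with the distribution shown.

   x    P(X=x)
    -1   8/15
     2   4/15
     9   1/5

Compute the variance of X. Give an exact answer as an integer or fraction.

E[X] = (8/15)·(-1) + (4/15)·2 + (1/5)·9 = 9/5
E[X²] = (8/15)·1 + (4/15)·4 + (1/5)·81 = 89/5
Var(X) = 89/5 − (9/5)² = 364/25

364/25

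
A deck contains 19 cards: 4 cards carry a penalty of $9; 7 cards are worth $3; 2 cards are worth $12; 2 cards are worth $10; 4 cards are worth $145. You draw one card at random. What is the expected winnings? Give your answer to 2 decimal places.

$32.05

E[payout] = (4/19)·(-9) + (7/19)·3 + (2/19)·12 + (2/19)·10 + (4/19)·145 = 609/19
≈ $32.05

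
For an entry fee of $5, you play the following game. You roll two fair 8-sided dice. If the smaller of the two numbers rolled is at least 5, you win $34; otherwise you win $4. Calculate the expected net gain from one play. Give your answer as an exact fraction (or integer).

13/2 dollars

E[payout] = (3/4)·4 + (1/4)·34 = 23/2
Expected profit = 23/2 − 5 = 13/2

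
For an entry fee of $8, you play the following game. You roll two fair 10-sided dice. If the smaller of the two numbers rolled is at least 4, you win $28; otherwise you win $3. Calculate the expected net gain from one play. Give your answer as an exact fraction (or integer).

E[payout] = (51/100)·3 + (49/100)·28 = 61/4
Expected profit = 61/4 − 8 = 29/4

29/4 dollars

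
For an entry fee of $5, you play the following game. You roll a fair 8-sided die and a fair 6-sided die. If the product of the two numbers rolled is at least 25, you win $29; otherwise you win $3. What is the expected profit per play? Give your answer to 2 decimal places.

$3.42

E[payout] = (19/24)·3 + (5/24)·29 = 101/12
Expected profit = 101/12 − 5 = 41/12 ≈ $3.42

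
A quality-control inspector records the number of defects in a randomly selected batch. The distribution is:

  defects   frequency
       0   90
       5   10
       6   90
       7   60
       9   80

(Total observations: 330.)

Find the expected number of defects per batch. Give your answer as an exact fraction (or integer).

173/33

Total = 330, so P(defects=0) = 90/330, etc.
E[X] = (3/11)·0 + (1/33)·5 + (3/11)·6 + (2/11)·7 + (8/33)·9
     = 173/33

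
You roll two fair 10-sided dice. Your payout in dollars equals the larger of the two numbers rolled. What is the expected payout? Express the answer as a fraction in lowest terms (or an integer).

Distribution of the larger of the two numbers rolled: 1 w.p. 1/100, 2 w.p. 3/100, 3 w.p. 1/20, 4 w.p. 7/100, 5 w.p. 9/100, 6 w.p. 11/100, …
E[payout] = (1/100)·1 + (3/100)·2 + (1/20)·3 + (7/100)·4 + (9/100)·5 + (11/100)·6 + (13/100)·7 + (3/20)·8 + (17/100)·9 + (19/100)·10 = 143/20

143/20 dollars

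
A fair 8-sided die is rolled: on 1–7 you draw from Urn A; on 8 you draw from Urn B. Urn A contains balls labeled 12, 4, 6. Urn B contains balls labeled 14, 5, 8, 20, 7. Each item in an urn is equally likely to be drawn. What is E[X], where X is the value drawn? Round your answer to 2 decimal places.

7.77

E[X | Urn A] = (12 + 4 + 6)/3 = 22/3
E[X | Urn B] = (14 + 5 + 8 + 20 + 7)/5 = 54/5
E[X] = (7/8)·22/3 + (1/8)·54/5 = 233/30 ≈ 7.77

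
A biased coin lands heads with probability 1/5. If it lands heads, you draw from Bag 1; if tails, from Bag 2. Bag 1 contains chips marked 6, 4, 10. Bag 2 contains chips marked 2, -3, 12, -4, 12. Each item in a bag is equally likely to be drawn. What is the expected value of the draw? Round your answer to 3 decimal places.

E[X | Bag 1] = (6 + 4 + 10)/3 = 20/3
E[X | Bag 2] = (2 − 3 + 12 − 4 + 12)/5 = 19/5
E[X] = (1/5)·20/3 + (4/5)·19/5 = 328/75 ≈ 4.373

4.373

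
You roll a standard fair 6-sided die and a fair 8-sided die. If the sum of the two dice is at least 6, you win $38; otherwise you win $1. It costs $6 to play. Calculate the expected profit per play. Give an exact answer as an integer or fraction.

583/24 dollars

E[payout] = (5/24)·1 + (19/24)·38 = 727/24
Expected profit = 727/24 − 6 = 583/24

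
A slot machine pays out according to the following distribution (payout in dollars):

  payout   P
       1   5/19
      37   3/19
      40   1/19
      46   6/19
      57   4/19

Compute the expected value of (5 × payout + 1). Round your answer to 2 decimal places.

E[5x+1] = (5/19)·6 + (3/19)·186 + (1/19)·201 + (6/19)·231 + (4/19)·286
     = 3319/19 ≈ 174.68

174.68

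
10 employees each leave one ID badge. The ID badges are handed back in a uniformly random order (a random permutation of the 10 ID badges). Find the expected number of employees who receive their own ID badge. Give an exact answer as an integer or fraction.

Let Xᵢ = 1 if person i gets their own ID badge. For each i, P(Xᵢ=1) = 1/10.
By linearity of expectation, E[X₁+…+X_10] = 10·(1/10) = 1.

1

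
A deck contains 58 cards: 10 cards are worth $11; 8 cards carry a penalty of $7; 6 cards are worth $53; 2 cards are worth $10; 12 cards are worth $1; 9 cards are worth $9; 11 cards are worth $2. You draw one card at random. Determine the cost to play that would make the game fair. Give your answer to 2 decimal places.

$8.74

E[payout] = (10/58)·11 + (8/58)·(-7) + (6/58)·53 + (2/58)·10 + (12/58)·1 + (9/58)·9 + (11/58)·2 = 507/58
Fair fee = E[payout] = 507/58 ≈ $8.74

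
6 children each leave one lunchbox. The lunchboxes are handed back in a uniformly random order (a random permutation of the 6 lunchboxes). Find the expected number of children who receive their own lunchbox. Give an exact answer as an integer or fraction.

1

Let Xᵢ = 1 if person i gets their own lunchbox. For each i, P(Xᵢ=1) = 1/6.
By linearity of expectation, E[X₁+…+X_6] = 6·(1/6) = 1.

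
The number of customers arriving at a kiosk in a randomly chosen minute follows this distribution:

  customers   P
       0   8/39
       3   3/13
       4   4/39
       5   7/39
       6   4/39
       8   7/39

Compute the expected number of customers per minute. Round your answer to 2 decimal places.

4.05

E[X] = (8/39)·0 + (3/13)·3 + (4/39)·4 + (7/39)·5 + (4/39)·6 + (7/39)·8
     = 158/39 ≈ 4.05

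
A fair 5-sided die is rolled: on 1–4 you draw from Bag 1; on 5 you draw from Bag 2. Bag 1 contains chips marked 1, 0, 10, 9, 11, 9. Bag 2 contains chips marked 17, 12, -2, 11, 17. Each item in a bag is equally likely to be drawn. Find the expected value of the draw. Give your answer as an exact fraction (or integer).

113/15

E[X | Bag 1] = (1 + 0 + 10 + 9 + 11 + 9)/6 = 20/3
E[X | Bag 2] = (17 + 12 − 2 + 11 + 17)/5 = 11
E[X] = (4/5)·20/3 + (1/5)·11 = 113/15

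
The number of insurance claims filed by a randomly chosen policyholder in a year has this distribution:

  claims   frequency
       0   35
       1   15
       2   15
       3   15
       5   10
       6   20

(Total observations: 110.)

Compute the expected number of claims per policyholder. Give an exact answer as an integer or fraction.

Total = 110, so P(claims=0) = 35/110, etc.
E[X] = (7/22)·0 + (3/22)·1 + (3/22)·2 + (3/22)·3 + (1/11)·5 + (2/11)·6
     = 26/11

26/11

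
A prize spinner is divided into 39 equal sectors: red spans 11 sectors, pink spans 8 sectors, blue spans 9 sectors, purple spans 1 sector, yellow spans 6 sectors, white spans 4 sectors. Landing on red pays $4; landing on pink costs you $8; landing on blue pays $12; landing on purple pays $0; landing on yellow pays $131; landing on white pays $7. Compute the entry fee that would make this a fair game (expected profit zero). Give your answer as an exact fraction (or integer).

E[payout] = (11/39)·4 + (8/39)·(-8) + (9/39)·12 + (1/39)·0 + (6/39)·131 + (4/39)·7 = 902/39
Fair fee = E[payout] = 902/39

902/39 dollars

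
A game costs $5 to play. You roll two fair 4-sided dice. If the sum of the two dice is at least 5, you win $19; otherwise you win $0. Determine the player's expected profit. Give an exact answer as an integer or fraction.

55/8 dollars

E[payout] = (3/8)·0 + (5/8)·19 = 95/8
Expected profit = 95/8 − 5 = 55/8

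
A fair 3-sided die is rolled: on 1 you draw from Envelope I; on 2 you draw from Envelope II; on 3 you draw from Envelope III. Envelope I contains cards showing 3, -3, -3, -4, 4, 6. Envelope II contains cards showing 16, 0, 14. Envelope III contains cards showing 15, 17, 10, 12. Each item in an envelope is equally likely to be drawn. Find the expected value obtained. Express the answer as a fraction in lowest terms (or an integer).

8

E[X | Envelope I] = (3 − 3 − 3 − 4 + 4 + 6)/6 = 1/2
E[X | Envelope II] = (16 + 0 + 14)/3 = 10
E[X | Envelope III] = (15 + 17 + 10 + 12)/4 = 27/2
E[X] = (1/3)·1/2 + (1/3)·10 + (1/3)·27/2 = 8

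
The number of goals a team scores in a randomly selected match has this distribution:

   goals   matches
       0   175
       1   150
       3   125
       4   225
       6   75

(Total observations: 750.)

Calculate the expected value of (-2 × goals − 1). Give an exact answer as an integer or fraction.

-6

Total = 750, so P(goals=0) = 175/750, etc.
E[-2x-1] = (7/30)·(-1) + (1/5)·(-3) + (1/6)·(-7) + (3/10)·(-9) + (1/10)·(-13)
     = -6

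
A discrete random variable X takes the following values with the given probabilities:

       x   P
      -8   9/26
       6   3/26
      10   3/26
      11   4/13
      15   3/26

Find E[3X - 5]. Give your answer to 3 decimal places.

E[3x-5] = (9/26)·(-29) + (3/26)·13 + (3/26)·25 + (4/13)·28 + (3/26)·40
     = 197/26 ≈ 7.577

7.577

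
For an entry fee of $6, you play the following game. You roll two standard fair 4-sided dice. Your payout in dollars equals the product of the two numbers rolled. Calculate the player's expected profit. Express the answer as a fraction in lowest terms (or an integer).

Distribution of the product of the two numbers rolled: 1 w.p. 1/16, 2 w.p. 1/8, 3 w.p. 1/8, 4 w.p. 3/16, 6 w.p. 1/8, 8 w.p. 1/8, …
E[payout] = (1/16)·1 + (1/8)·2 + (1/8)·3 + (3/16)·4 + (1/8)·6 + (1/8)·8 + (1/16)·9 + (1/8)·12 + (1/16)·16 = 25/4
Expected profit = 25/4 − 6 = 1/4

1/4 dollars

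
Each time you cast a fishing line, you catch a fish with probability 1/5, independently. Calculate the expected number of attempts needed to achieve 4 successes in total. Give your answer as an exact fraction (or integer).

By linearity (sum of 4 independent geometric waits), E[trials] = 4/p = 4/(1/5) = 20.

20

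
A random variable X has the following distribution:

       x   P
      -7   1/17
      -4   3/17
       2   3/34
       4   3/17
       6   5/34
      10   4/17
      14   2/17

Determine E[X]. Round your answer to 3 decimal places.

4.647

E[X] = (1/17)·(-7) + (3/17)·(-4) + (3/34)·2 + (3/17)·4 + (5/34)·6 + (4/17)·10 + (2/17)·14
     = 79/17 ≈ 4.647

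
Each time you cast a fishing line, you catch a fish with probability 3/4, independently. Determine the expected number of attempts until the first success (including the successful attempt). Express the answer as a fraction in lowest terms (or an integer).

For a geometric distribution, E[trials] = 1/p = 1/(3/4) = 4/3.

4/3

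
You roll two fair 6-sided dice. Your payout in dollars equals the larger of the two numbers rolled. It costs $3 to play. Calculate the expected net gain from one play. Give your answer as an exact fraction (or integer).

Distribution of the larger of the two numbers rolled: 1 w.p. 1/36, 2 w.p. 1/12, 3 w.p. 5/36, 4 w.p. 7/36, 5 w.p. 1/4, 6 w.p. 11/36
E[payout] = (1/36)·1 + (1/12)·2 + (5/36)·3 + (7/36)·4 + (1/4)·5 + (11/36)·6 = 161/36
Expected profit = 161/36 − 3 = 53/36

53/36 dollars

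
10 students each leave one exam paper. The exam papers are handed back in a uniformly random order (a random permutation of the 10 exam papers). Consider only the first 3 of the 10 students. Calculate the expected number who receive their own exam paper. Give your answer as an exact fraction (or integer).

3/10

Let Xᵢ = 1 if person i gets their own exam paper. For each i, P(Xᵢ=1) = 1/10.
By linearity of expectation, E[X₁+…+X_3] = 3·(1/10) = 3/10.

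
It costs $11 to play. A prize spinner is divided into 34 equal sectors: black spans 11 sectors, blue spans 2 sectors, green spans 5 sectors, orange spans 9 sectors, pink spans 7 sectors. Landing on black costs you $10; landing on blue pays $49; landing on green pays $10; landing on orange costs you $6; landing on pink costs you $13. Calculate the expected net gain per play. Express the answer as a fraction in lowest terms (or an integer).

E[payout] = (11/34)·(-10) + (2/34)·49 + (5/34)·10 + (9/34)·(-6) + (7/34)·(-13) = -107/34
Expected profit = -107/34 − 11 = -481/34

-481/34 dollars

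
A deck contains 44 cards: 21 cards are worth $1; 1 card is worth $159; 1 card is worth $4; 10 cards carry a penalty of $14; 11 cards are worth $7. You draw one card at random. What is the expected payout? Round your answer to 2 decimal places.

$2.75

E[payout] = (21/44)·1 + (1/44)·159 + (1/44)·4 + (10/44)·(-14) + (11/44)·7 = 11/4
≈ $2.75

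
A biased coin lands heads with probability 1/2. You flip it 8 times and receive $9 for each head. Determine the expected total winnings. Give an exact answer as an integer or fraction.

E[#heads] = 8·1/2 = 4 (linearity over flips).
E[winnings] = 9·4 = 36.

$36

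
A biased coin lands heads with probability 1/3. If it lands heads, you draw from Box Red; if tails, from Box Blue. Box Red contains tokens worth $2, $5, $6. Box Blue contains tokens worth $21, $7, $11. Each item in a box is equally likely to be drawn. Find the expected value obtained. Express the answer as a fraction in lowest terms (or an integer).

E[X | Box Red] = (2 + 5 + 6)/3 = 13/3
E[X | Box Blue] = (21 + 7 + 11)/3 = 13
E[X] = (1/3)·13/3 + (2/3)·13 = 91/9

91/9 dollars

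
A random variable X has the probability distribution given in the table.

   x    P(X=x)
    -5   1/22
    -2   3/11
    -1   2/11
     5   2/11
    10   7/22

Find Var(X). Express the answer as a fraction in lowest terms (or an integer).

E[X] = (1/22)·(-5) + (3/11)·(-2) + (2/11)·(-1) + (2/11)·5 + (7/22)·10 = 69/22
E[X²] = (1/22)·25 + (3/11)·4 + (2/11)·1 + (2/11)·25 + (7/22)·100 = 853/22
Var(X) = 853/22 − (69/22)² = 14005/484

14005/484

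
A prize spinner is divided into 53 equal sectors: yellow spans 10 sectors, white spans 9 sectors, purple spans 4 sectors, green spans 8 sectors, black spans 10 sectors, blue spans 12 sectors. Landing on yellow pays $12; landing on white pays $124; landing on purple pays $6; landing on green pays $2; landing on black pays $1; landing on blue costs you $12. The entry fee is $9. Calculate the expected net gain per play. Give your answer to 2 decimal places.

E[payout] = (10/53)·12 + (9/53)·124 + (4/53)·6 + (8/53)·2 + (10/53)·1 + (12/53)·(-12) = 1142/53
Expected profit = 1142/53 − 9 = 665/53 ≈ $12.55

$12.55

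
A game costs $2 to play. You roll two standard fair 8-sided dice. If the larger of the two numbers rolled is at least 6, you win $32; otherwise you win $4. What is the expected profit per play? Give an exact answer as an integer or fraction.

E[payout] = (25/64)·4 + (39/64)·32 = 337/16
Expected profit = 337/16 − 2 = 305/16

305/16 dollars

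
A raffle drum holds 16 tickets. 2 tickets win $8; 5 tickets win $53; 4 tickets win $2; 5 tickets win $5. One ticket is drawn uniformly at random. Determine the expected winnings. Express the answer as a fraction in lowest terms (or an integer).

E[payout] = (2/16)·8 + (5/16)·53 + (4/16)·2 + (5/16)·5 = 157/8

157/8 dollars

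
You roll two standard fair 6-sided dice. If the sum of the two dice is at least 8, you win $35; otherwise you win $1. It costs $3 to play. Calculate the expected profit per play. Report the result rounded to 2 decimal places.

$12.17

E[payout] = (7/12)·1 + (5/12)·35 = 91/6
Expected profit = 91/6 − 3 = 73/6 ≈ $12.17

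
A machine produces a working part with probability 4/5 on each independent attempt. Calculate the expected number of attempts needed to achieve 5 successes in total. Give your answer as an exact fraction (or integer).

By linearity (sum of 5 independent geometric waits), E[trials] = 5/p = 5/(4/5) = 25/4.

25/4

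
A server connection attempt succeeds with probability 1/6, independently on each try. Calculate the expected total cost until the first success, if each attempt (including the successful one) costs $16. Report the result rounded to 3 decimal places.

E[#attempts] = 1/p = 6; E[cost] = 16·6 = 96.
≈ 96.000

$96.000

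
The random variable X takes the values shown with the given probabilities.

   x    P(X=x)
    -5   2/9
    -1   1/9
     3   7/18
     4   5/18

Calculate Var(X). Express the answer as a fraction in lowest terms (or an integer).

4049/324

E[X] = (2/9)·(-5) + (1/9)·(-1) + (7/18)·3 + (5/18)·4 = 19/18
E[X²] = (2/9)·25 + (1/9)·1 + (7/18)·9 + (5/18)·16 = 245/18
Var(X) = 245/18 − (19/18)² = 4049/324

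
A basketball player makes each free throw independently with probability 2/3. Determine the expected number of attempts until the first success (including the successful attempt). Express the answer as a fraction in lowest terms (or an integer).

3/2

For a geometric distribution, E[trials] = 1/p = 1/(2/3) = 3/2.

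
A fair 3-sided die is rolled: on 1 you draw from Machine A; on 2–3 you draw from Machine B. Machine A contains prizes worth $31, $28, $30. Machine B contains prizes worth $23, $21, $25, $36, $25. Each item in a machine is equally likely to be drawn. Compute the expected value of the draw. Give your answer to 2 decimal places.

$27.22

E[X | Machine A] = (31 + 28 + 30)/3 = 89/3
E[X | Machine B] = (23 + 21 + 25 + 36 + 25)/5 = 26
E[X] = (1/3)·89/3 + (2/3)·26 = 245/9 ≈ 27.22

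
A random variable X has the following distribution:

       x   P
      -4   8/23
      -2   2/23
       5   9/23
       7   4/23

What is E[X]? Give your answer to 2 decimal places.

1.61

E[X] = (8/23)·(-4) + (2/23)·(-2) + (9/23)·5 + (4/23)·7
     = 37/23 ≈ 1.61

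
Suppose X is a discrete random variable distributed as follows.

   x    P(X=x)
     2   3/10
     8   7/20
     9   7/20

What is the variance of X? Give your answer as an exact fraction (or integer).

3619/400

E[X] = (3/10)·2 + (7/20)·8 + (7/20)·9 = 131/20
E[X²] = (3/10)·4 + (7/20)·64 + (7/20)·81 = 1039/20
Var(X) = 1039/20 − (131/20)² = 3619/400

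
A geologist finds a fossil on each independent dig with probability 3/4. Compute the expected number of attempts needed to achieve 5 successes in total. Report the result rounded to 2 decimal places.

By linearity (sum of 5 independent geometric waits), E[trials] = 5/p = 5/(3/4) = 20/3.
≈ 6.67

6.67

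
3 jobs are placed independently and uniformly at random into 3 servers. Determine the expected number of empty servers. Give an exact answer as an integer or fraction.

Let Xⱼ=1 if server j is empty. P(Xⱼ=1) = ((3-1)/3)^3 = 8/27.
By linearity, E[#empty] = 3·8/27 = 8/9.

8/9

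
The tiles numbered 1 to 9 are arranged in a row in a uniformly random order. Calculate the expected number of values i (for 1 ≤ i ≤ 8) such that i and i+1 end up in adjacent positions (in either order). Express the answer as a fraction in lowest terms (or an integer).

For each i ∈ {1,…,8}, let Xᵢ = 1 if i and i+1 are adjacent. P(Xᵢ=1) = 2·(9−1)!/9! = 2/9.
By linearity, E[ΣXᵢ] = (8)·(2/9) = 16/9.

16/9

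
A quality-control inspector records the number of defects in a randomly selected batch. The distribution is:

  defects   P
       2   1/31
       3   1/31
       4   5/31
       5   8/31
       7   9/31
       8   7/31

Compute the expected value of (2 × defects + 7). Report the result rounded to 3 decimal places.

E[2x+7] = (1/31)·11 + (1/31)·13 + (5/31)·15 + (8/31)·17 + (9/31)·21 + (7/31)·23
     = 585/31 ≈ 18.871

18.871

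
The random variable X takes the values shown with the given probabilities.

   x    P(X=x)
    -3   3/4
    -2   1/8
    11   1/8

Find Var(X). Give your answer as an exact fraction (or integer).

1351/64

E[X] = (3/4)·(-3) + (1/8)·(-2) + (1/8)·11 = -9/8
E[X²] = (3/4)·9 + (1/8)·4 + (1/8)·121 = 179/8
Var(X) = 179/8 − (-9/8)² = 1351/64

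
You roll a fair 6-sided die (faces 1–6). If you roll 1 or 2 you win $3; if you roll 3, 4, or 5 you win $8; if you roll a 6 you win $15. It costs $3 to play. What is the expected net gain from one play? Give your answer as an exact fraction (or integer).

E[payout] = (1/3)·3 + (1/2)·8 + (1/6)·15 = 15/2
Expected profit = 15/2 − 3 = 9/2

9/2 dollars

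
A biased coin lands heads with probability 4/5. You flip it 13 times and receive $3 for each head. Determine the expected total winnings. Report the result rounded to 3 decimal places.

E[#heads] = 13·4/5 = 52/5 (linearity over flips).
E[winnings] = 3·52/5 = 156/5.
≈ 31.200

$31.200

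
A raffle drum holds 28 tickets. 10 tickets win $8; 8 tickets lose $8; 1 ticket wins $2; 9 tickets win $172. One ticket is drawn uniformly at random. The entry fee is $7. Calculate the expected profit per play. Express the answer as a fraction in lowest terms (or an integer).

685/14 dollars

E[payout] = (10/28)·8 + (8/28)·(-8) + (1/28)·2 + (9/28)·172 = 783/14
Expected profit = 783/14 − 7 = 685/14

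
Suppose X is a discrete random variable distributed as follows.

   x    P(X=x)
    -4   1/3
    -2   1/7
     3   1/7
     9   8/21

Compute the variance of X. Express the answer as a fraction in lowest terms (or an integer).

E[X] = (1/3)·(-4) + (1/7)·(-2) + (1/7)·3 + (8/21)·9 = 47/21
E[X²] = (1/3)·16 + (1/7)·4 + (1/7)·9 + (8/21)·81 = 799/21
Var(X) = 799/21 − (47/21)² = 14570/441

14570/441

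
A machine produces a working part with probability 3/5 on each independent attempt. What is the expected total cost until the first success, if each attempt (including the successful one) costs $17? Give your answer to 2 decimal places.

$28.33

E[#attempts] = 1/p = 5/3; E[cost] = 17·5/3 = 85/3.
≈ 28.33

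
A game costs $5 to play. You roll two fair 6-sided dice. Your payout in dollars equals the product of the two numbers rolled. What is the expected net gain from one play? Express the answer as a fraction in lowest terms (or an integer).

Distribution of the product of the two numbers rolled: 1 w.p. 1/36, 2 w.p. 1/18, 3 w.p. 1/18, 4 w.p. 1/12, 5 w.p. 1/18, 6 w.p. 1/9, …
E[payout] = (1/36)·1 + (1/18)·2 + (1/18)·3 + (1/12)·4 + (1/18)·5 + (1/9)·6 + (1/18)·8 + (1/36)·9 + (1/18)·10 + (1/9)·12 + (1/18)·15 + (1/36)·16 + (1/18)·18 + (1/18)·20 + (1/18)·24 + (1/36)·25 + (1/18)·30 + (1/36)·36 = 49/4
Expected profit = 49/4 − 5 = 29/4

29/4 dollars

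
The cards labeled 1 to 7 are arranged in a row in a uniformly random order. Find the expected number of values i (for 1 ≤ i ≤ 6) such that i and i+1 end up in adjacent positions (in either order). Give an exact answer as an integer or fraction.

12/7

For each i ∈ {1,…,6}, let Xᵢ = 1 if i and i+1 are adjacent. P(Xᵢ=1) = 2·(7−1)!/7! = 2/7.
By linearity, E[ΣXᵢ] = (6)·(2/7) = 12/7.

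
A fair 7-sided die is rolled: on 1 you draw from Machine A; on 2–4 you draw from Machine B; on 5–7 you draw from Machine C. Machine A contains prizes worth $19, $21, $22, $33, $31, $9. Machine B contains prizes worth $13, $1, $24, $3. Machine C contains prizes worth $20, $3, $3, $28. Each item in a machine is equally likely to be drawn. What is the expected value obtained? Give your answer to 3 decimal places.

E[X | Machine A] = (19 + 21 + 22 + 33 + 31 + 9)/6 = 45/2
E[X | Machine B] = (13 + 1 + 24 + 3)/4 = 41/4
E[X | Machine C] = (20 + 3 + 3 + 28)/4 = 27/2
E[X] = (1/7)·45/2 + (3/7)·41/4 + (3/7)·27/2 = 375/28 ≈ 13.393

$13.393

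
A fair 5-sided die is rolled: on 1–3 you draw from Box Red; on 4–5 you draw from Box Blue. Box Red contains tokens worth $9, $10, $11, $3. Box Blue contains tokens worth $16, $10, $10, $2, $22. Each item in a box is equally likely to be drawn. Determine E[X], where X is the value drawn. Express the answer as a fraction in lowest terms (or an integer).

39/4 dollars

E[X | Box Red] = (9 + 10 + 11 + 3)/4 = 33/4
E[X | Box Blue] = (16 + 10 + 10 + 2 + 22)/5 = 12
E[X] = (3/5)·33/4 + (2/5)·12 = 39/4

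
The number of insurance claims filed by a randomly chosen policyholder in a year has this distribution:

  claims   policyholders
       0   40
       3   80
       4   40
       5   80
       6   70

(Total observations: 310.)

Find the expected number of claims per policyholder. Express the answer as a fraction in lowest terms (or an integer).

122/31

Total = 310, so P(claims=0) = 40/310, etc.
E[X] = (4/31)·0 + (8/31)·3 + (4/31)·4 + (8/31)·5 + (7/31)·6
     = 122/31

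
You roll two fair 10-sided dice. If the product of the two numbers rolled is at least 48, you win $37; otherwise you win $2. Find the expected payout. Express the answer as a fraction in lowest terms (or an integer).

52/5 dollars

E[payout] = (19/25)·2 + (6/25)·37 = 52/5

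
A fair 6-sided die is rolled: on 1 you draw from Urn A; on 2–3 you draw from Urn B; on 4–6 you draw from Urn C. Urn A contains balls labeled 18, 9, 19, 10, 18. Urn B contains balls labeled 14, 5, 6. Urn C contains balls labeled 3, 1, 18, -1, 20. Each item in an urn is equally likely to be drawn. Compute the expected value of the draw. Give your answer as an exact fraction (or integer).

841/90

E[X | Urn A] = (18 + 9 + 19 + 10 + 18)/5 = 74/5
E[X | Urn B] = (14 + 5 + 6)/3 = 25/3
E[X | Urn C] = (3 + 1 + 18 − 1 + 20)/5 = 41/5
E[X] = (1/6)·74/5 + (1/3)·25/3 + (1/2)·41/5 = 841/90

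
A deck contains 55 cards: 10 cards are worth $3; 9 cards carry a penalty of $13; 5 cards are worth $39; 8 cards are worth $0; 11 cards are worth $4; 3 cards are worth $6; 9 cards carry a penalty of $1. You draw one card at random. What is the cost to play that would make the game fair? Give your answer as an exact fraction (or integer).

E[payout] = (10/55)·3 + (9/55)·(-13) + (5/55)·39 + (8/55)·0 + (11/55)·4 + (3/55)·6 + (9/55)·(-1) = 161/55
Fair fee = E[payout] = 161/55

161/55 dollars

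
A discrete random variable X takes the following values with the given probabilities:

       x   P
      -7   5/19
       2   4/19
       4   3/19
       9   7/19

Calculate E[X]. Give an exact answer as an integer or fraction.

E[X] = (5/19)·(-7) + (4/19)·2 + (3/19)·4 + (7/19)·9
     = 48/19

48/19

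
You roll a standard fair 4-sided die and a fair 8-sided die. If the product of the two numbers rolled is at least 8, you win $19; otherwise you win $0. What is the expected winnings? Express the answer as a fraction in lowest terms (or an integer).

361/32 dollars

E[payout] = (13/32)·0 + (19/32)·19 = 361/32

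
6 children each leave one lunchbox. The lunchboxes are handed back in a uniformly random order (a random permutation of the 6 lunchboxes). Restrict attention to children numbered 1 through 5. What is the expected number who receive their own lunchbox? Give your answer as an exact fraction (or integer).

5/6

Let Xᵢ = 1 if person i gets their own lunchbox. For each i, P(Xᵢ=1) = 1/6.
By linearity of expectation, E[X₁+…+X_5] = 5·(1/6) = 5/6.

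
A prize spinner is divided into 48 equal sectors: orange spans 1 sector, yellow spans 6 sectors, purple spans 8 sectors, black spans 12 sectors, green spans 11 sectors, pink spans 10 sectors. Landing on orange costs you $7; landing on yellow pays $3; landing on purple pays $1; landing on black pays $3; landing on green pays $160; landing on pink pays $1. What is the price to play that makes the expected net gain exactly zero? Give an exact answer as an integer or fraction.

E[payout] = (1/48)·(-7) + (6/48)·3 + (8/48)·1 + (12/48)·3 + (11/48)·160 + (10/48)·1 = 1825/48
Fair fee = E[payout] = 1825/48

1825/48 dollars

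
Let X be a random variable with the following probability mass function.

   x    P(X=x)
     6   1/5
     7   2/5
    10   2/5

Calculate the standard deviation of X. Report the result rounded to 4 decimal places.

E[X] = 8, E[X²] = 334/5
Var(X) = E[X²] − (E[X])² = 334/5 − 64 = 14/5
SD(X) = √(14/5) ≈ 1.6733

1.6733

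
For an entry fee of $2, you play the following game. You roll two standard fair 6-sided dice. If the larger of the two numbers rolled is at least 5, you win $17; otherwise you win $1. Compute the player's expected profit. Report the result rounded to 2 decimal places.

$7.89

E[payout] = (4/9)·1 + (5/9)·17 = 89/9
Expected profit = 89/9 − 2 = 71/9 ≈ $7.89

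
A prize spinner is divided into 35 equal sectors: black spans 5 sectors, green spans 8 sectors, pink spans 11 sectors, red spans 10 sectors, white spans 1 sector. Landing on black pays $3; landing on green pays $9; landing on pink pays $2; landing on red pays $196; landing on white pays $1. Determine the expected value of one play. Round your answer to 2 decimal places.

$59.14

E[payout] = (5/35)·3 + (8/35)·9 + (11/35)·2 + (10/35)·196 + (1/35)·1 = 414/7
≈ $59.14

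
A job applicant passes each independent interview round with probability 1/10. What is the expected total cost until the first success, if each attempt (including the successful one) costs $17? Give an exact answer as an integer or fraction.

$170

E[#attempts] = 1/p = 10; E[cost] = 17·10 = 170.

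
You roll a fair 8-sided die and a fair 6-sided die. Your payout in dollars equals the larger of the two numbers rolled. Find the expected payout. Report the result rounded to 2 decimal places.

$5.23

Distribution of the larger of the two numbers rolled: 1 w.p. 1/48, 2 w.p. 1/16, 3 w.p. 5/48, 4 w.p. 7/48, 5 w.p. 3/16, 6 w.p. 11/48, …
E[payout] = (1/48)·1 + (1/16)·2 + (5/48)·3 + (7/48)·4 + (3/16)·5 + (11/48)·6 + (1/8)·7 + (1/8)·8 = 251/48
≈ $5.23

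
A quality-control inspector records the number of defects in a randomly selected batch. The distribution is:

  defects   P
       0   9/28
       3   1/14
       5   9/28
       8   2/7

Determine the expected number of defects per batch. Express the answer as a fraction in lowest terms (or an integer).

E[X] = (9/28)·0 + (1/14)·3 + (9/28)·5 + (2/7)·8
     = 115/28

115/28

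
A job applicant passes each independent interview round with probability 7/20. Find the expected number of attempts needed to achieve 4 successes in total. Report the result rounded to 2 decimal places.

By linearity (sum of 4 independent geometric waits), E[trials] = 4/p = 4/(7/20) = 80/7.
≈ 11.43

11.43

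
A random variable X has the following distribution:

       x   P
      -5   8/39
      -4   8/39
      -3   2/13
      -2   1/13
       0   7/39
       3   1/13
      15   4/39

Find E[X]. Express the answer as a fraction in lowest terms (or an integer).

-9/13

E[X] = (8/39)·(-5) + (8/39)·(-4) + (2/13)·(-3) + (1/13)·(-2) + (7/39)·0 + (1/13)·3 + (4/39)·15
     = -9/13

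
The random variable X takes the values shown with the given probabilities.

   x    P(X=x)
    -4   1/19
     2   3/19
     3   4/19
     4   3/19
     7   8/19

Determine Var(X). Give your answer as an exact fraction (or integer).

E[X] = (1/19)·(-4) + (3/19)·2 + (4/19)·3 + (3/19)·4 + (8/19)·7 = 82/19
E[X²] = (1/19)·16 + (3/19)·4 + (4/19)·9 + (3/19)·16 + (8/19)·49 = 504/19
Var(X) = 504/19 − (82/19)² = 2852/361

2852/361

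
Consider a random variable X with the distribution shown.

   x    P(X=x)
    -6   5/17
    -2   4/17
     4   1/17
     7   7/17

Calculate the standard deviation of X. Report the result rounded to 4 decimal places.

5.6452

E[X] = 15/17, E[X²] = 555/17
Var(X) = E[X²] − (E[X])² = 555/17 − 225/289 = 9210/289
SD(X) = √(9210/289) ≈ 5.6452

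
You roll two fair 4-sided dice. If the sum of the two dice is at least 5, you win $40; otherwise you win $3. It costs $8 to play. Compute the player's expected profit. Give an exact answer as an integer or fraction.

145/8 dollars

E[payout] = (3/8)·3 + (5/8)·40 = 209/8
Expected profit = 209/8 − 8 = 145/8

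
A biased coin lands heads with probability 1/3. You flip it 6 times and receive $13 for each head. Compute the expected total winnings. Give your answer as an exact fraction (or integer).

$26

E[#heads] = 6·1/3 = 2 (linearity over flips).
E[winnings] = 13·2 = 26.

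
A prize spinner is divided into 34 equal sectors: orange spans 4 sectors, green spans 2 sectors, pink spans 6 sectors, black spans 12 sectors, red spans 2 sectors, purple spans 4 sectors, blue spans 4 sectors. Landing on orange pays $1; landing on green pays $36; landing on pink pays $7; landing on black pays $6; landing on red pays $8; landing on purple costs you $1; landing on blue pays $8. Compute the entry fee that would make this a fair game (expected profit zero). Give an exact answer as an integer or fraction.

117/17 dollars

E[payout] = (4/34)·1 + (2/34)·36 + (6/34)·7 + (12/34)·6 + (2/34)·8 + (4/34)·(-1) + (4/34)·8 = 117/17
Fair fee = E[payout] = 117/17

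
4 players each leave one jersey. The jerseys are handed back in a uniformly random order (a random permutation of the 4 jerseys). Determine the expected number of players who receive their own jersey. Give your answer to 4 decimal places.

Let Xᵢ = 1 if person i gets their own jersey. For each i, P(Xᵢ=1) = 1/4.
By linearity of expectation, E[X₁+…+X_4] = 4·(1/4) = 1.
≈ 1.0000

1.0000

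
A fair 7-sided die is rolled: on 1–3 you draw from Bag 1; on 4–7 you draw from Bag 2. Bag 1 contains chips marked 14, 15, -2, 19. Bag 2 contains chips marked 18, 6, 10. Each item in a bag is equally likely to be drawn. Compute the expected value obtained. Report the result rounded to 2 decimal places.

11.40

E[X | Bag 1] = (14 + 15 − 2 + 19)/4 = 23/2
E[X | Bag 2] = (18 + 6 + 10)/3 = 34/3
E[X] = (3/7)·23/2 + (4/7)·34/3 = 479/42 ≈ 11.40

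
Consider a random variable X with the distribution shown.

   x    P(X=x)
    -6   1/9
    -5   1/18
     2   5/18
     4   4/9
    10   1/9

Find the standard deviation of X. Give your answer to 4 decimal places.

E[X] = 5/2, E[X²] = 445/18
Var(X) = E[X²] − (E[X])² = 445/18 − 25/4 = 665/36
SD(X) = √(665/36) ≈ 4.2979

4.2979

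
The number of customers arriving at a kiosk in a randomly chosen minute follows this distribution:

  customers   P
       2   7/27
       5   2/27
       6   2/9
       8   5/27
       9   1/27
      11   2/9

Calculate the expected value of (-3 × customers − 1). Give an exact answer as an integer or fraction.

E[-3x-1] = (7/27)·(-7) + (2/27)·(-16) + (2/9)·(-19) + (5/27)·(-25) + (1/27)·(-28) + (2/9)·(-34)
     = -184/9

-184/9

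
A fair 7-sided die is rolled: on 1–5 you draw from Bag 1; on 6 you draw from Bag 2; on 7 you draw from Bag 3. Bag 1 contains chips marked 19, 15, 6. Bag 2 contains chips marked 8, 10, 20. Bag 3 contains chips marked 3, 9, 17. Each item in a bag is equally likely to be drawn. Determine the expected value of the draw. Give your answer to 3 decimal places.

E[X | Bag 1] = (19 + 15 + 6)/3 = 40/3
E[X | Bag 2] = (8 + 10 + 20)/3 = 38/3
E[X | Bag 3] = (3 + 9 + 17)/3 = 29/3
E[X] = (5/7)·40/3 + (1/7)·38/3 + (1/7)·29/3 = 89/7 ≈ 12.714

12.714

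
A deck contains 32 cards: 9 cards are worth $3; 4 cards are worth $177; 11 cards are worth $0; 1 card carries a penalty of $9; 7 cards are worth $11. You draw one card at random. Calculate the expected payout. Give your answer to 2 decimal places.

E[payout] = (9/32)·3 + (4/32)·177 + (11/32)·0 + (1/32)·(-9) + (7/32)·11 = 803/32
≈ $25.09

$25.09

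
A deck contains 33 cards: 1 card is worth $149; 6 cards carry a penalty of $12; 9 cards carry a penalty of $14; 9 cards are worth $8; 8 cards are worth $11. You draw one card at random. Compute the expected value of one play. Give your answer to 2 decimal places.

E[payout] = (1/33)·149 + (6/33)·(-12) + (9/33)·(-14) + (9/33)·8 + (8/33)·11 = 37/11
≈ $3.36

$3.36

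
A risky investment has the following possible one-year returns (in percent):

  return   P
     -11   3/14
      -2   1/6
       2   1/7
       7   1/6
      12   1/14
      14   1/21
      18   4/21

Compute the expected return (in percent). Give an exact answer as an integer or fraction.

26/7

E[X] = (3/14)·(-11) + (1/6)·(-2) + (1/7)·2 + (1/6)·7 + (1/14)·12 + (1/21)·14 + (4/21)·18
     = 26/7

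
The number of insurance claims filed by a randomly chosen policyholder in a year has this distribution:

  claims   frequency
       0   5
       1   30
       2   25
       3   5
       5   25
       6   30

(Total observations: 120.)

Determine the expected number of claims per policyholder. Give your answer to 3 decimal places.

3.333

Total = 120, so P(claims=0) = 5/120, etc.
E[X] = (1/24)·0 + (1/4)·1 + (5/24)·2 + (1/24)·3 + (5/24)·5 + (1/4)·6
     = 10/3 ≈ 3.333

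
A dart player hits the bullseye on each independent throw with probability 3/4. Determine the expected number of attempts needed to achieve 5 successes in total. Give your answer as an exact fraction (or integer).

By linearity (sum of 5 independent geometric waits), E[trials] = 5/p = 5/(3/4) = 20/3.

20/3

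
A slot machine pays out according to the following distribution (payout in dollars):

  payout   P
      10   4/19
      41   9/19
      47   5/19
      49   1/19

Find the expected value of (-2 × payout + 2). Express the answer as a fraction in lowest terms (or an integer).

-1348/19

E[-2x+2] = (4/19)·(-18) + (9/19)·(-80) + (5/19)·(-92) + (1/19)·(-96)
     = -1348/19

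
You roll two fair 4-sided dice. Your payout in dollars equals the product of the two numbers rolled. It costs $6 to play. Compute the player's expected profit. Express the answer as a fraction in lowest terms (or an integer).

1/4 dollars

Distribution of the product of the two numbers rolled: 1 w.p. 1/16, 2 w.p. 1/8, 3 w.p. 1/8, 4 w.p. 3/16, 6 w.p. 1/8, 8 w.p. 1/8, …
E[payout] = (1/16)·1 + (1/8)·2 + (1/8)·3 + (3/16)·4 + (1/8)·6 + (1/8)·8 + (1/16)·9 + (1/8)·12 + (1/16)·16 = 25/4
Expected profit = 25/4 − 6 = 1/4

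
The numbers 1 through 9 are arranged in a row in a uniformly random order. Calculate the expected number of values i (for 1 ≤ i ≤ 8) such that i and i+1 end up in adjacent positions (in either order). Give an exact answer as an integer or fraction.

16/9

For each i ∈ {1,…,8}, let Xᵢ = 1 if i and i+1 are adjacent. P(Xᵢ=1) = 2·(9−1)!/9! = 2/9.
By linearity, E[ΣXᵢ] = (8)·(2/9) = 16/9.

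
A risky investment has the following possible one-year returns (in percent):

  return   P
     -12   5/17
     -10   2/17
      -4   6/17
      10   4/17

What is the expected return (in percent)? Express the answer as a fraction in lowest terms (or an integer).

-64/17

E[X] = (5/17)·(-12) + (2/17)·(-10) + (6/17)·(-4) + (4/17)·10
     = -64/17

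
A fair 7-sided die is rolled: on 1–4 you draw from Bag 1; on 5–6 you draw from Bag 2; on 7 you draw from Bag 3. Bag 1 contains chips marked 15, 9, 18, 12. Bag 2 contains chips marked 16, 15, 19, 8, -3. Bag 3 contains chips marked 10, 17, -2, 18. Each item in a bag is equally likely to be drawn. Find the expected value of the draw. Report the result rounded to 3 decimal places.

12.393

E[X | Bag 1] = (15 + 9 + 18 + 12)/4 = 27/2
E[X | Bag 2] = (16 + 15 + 19 + 8 − 3)/5 = 11
E[X | Bag 3] = (10 + 17 − 2 + 18)/4 = 43/4
E[X] = (4/7)·27/2 + (2/7)·11 + (1/7)·43/4 = 347/28 ≈ 12.393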